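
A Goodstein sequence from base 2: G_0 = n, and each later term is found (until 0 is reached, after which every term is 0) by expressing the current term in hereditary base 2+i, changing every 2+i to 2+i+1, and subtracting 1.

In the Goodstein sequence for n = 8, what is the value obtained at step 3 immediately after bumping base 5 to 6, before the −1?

i=0: 8 = 2^(2 + 1) (b=2); 2→3: 3^(3 + 1) = 81; 81−1 = 80
i=1: 80 = 2·3^3 + 2·3^2 + 2·3 + 2 (b=3); 3→4: 2·4^4 + 2·4^2 + 2·4 + 2 = 554; 554−1 = 553
i=2: 553 = 2·4^4 + 2·4^2 + 2·4 + 1 (b=4); 4→5: 2·5^5 + 2·5^2 + 2·5 + 1 = 6311; 6311−1 = 6310
i=3: 6310 = 2·5^5 + 2·5^2 + 2·5 (b=5); 5→6: 2·6^6 + 2·6^2 + 2·6 = 93396; 93396−1 = 93395

93396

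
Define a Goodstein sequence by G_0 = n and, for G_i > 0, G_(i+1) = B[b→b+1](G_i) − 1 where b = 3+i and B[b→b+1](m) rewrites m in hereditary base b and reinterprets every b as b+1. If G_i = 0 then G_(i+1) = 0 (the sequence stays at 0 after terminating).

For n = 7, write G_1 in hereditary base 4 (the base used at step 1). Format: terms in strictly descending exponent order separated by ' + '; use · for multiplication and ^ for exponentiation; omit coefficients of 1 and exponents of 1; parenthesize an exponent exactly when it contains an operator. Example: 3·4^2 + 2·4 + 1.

2·4

(0) 7|_3 = 2·3 + 1 ↦ 2·4 + 1|_4 = 9 ⇒ 8
(1) 8|_4 = 2·4 ↦ 2·5|_5 = 10 ⇒ 9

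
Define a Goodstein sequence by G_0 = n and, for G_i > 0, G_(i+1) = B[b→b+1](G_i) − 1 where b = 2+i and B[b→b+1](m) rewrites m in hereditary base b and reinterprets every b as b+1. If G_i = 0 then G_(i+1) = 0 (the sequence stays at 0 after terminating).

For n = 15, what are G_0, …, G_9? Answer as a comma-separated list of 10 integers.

15, 111, 1283, 18752, 326593, 6588344, 150994943, 3524450280, 100077777775, 3138578427934

base 2: 15 = 2^(2 + 1) + 2^2 + 2 + 1; at 3: 3^(3 + 1) + 3^3 + 3 + 1 = 112; next = 111
base 3: 111 = 3^(3 + 1) + 3^3 + 3; at 4: 4^(4 + 1) + 4^4 + 4 = 1284; next = 1283
base 4: 1283 = 4^(4 + 1) + 4^4 + 3; at 5: 5^(5 + 1) + 5^5 + 3 = 18753; next = 18752
base 5: 18752 = 5^(5 + 1) + 5^5 + 2; at 6: 6^(6 + 1) + 6^6 + 2 = 326594; next = 326593
base 6: 326593 = 6^(6 + 1) + 6^6 + 1; at 7: 7^(7 + 1) + 7^7 + 1 = 6588345; next = 6588344
base 7: 6588344 = 7^(7 + 1) + 7^7; at 8: 8^(8 + 1) + 8^8 = 150994944; next = 150994943
base 8: 150994943 = 8^(8 + 1) + 7·8^7 + 7·8^6 + 7·8^5 + 7·8^4 + 7·8^3 + 7·8^2 + 7·8 + 7; at 9: 9^(9 + 1) + 7·9^7 + 7·9^6 + 7·9^5 + 7·9^4 + 7·9^3 + 7·9^2 + 7·9 + 7 = 3524450281; next = 3524450280
base 9: 3524450280 = 9^(9 + 1) + 7·9^7 + 7·9^6 + 7·9^5 + 7·9^4 + 7·9^3 + 7·9^2 + 7·9 + 6; at 10: 10^(10 + 1) + 7·10^7 + 7·10^6 + 7·10^5 + 7·10^4 + 7·10^3 + 7·10^2 + 7·10 + 6 = 100077777776; next = 100077777775
base 10: 100077777775 = 10^(10 + 1) + 7·10^7 + 7·10^6 + 7·10^5 + 7·10^4 + 7·10^3 + 7·10^2 + 7·10 + 5; at 11: 11^(11 + 1) + 7·11^7 + 7·11^6 + 7·11^5 + 7·11^4 + 7·11^3 + 7·11^2 + 7·11 + 5 = 3138578427935; next = 3138578427934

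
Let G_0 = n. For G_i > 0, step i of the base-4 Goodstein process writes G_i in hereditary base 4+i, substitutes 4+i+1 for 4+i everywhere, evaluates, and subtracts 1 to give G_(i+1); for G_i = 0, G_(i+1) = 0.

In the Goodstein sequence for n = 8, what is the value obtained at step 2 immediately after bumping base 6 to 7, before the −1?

[0] 8 ≡ 2·4 (base 4). Lift 5: 10. −1: 9.
[1] 9 ≡ 5 + 4 (base 5). Lift 6: 10. −1: 9.
[2] 9 ≡ 6 + 3 (base 6). Lift 7: 10. −1: 9.

10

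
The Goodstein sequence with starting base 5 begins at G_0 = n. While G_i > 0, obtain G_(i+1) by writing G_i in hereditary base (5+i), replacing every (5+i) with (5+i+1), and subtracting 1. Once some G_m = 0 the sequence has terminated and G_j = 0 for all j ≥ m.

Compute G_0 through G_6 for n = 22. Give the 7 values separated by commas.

G_0 = 22. HB_5(22) = 4·5 + 2. Bump = 26. G_1 = 25.
G_1 = 25. HB_6(25) = 4·6 + 1. Bump = 29. G_2 = 28.
G_2 = 28. HB_7(28) = 4·7. Bump = 32. G_3 = 31.
G_3 = 31. HB_8(31) = 3·8 + 7. Bump = 34. G_4 = 33.
G_4 = 33. HB_9(33) = 3·9 + 6. Bump = 36. G_5 = 35.
G_5 = 35. HB_10(35) = 3·10 + 5. Bump = 38. G_6 = 37.

22, 25, 28, 31, 33, 35, 37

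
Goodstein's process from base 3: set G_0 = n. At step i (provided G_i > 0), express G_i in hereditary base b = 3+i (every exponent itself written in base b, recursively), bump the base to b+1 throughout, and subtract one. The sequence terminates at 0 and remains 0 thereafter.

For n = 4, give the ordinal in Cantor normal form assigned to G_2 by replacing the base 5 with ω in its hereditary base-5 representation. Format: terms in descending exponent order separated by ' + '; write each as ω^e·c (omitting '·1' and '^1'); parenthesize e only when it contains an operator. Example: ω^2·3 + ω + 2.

i=0: 4 = 3 + 1 (b=3); 3→4: 4 + 1 = 5; 5−1 = 4
i=1: 4 = 4 (b=4); 4→5: 5 = 5; 5−1 = 4
i=2: 4 = 4 (b=5); 5→6: 4 = 4; 4−1 = 3

4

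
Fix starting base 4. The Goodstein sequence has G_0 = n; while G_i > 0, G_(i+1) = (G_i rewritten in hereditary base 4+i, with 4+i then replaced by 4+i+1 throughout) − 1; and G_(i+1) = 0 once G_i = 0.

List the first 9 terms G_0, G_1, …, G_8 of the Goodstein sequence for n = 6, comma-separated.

6, 6, 6, 6, 5, 4, 3, 2, 1

G_0=6  [base 4] 4 + 2  →[4↦5]→  5 + 2 = 7  −1 ⇒ G_1=6
G_1=6  [base 5] 5 + 1  →[5↦6]→  6 + 1 = 7  −1 ⇒ G_2=6
G_2=6  [base 6] 6  →[6↦7]→  7 = 7  −1 ⇒ G_3=6
G_3=6  [base 7] 6  →[7↦8]→  6 = 6  −1 ⇒ G_4=5
G_4=5  [base 8] 5  →[8↦9]→  5 = 5  −1 ⇒ G_5=4
G_5=4  [base 9] 4  →[9↦10]→  4 = 4  −1 ⇒ G_6=3
G_6=3  [base 10] 3  →[10↦11]→  3 = 3  −1 ⇒ G_7=2
G_7=2  [base 11] 2  →[11↦12]→  2 = 2  −1 ⇒ G_8=1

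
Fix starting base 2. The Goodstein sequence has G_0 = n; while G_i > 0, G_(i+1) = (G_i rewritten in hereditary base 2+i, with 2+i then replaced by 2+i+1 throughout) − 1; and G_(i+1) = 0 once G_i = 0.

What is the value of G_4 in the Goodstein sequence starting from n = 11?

[0] 11 ≡ 2^(2 + 1) + 2 + 1 (base 2). Lift 3: 85. −1: 84.
[1] 84 ≡ 3^(3 + 1) + 3 (base 3). Lift 4: 1028. −1: 1027.
[2] 1027 ≡ 4^(4 + 1) + 3 (base 4). Lift 5: 15628. −1: 15627.
[3] 15627 ≡ 5^(5 + 1) + 2 (base 5). Lift 6: 279938. −1: 279937.
[4] 279937 ≡ 6^(6 + 1) + 1 (base 6). Lift 7: 5764802. −1: 5764801.

279937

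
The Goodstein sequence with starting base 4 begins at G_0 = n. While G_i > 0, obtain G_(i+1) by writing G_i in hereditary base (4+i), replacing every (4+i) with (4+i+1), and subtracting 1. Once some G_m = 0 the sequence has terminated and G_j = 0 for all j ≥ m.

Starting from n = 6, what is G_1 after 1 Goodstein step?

6

step 0: 6 = 4 + 2; sub 5 for 4: 5 + 2; = 7; G_1 = 7−1 = 6
step 1: 6 = 5 + 1; sub 6 for 5: 6 + 1; = 7; G_2 = 7−1 = 6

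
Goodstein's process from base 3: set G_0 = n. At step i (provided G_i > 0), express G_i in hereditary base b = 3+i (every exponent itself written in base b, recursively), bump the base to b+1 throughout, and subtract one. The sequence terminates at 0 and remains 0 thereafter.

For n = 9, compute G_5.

9 —HB3→ 3^2 —bump→ 4^2 = 16 —(−1)→ 15
15 —HB4→ 3·4 + 3 —bump→ 3·5 + 3 = 18 —(−1)→ 17
17 —HB5→ 3·5 + 2 —bump→ 3·6 + 2 = 20 —(−1)→ 19
19 —HB6→ 3·6 + 1 —bump→ 3·7 + 1 = 22 —(−1)→ 21
21 —HB7→ 3·7 —bump→ 3·8 = 24 —(−1)→ 23
23 —HB8→ 2·8 + 7 —bump→ 2·9 + 7 = 25 —(−1)→ 24

23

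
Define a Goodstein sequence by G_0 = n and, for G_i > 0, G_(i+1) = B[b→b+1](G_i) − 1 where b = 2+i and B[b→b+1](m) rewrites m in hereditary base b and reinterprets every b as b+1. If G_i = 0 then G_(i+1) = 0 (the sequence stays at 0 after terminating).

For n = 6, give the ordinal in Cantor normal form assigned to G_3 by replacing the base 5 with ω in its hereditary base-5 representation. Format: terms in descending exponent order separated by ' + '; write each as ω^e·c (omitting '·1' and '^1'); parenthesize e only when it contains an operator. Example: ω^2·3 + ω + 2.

(0) 6|_2 = 2^2 + 2 ↦ 3^3 + 3|_3 = 30 ⇒ 29
(1) 29|_3 = 3^3 + 2 ↦ 4^4 + 2|_4 = 258 ⇒ 257
(2) 257|_4 = 4^4 + 1 ↦ 5^5 + 1|_5 = 3126 ⇒ 3125
(3) 3125|_5 = 5^5 ↦ 6^6|_6 = 46656 ⇒ 46655

ω^ω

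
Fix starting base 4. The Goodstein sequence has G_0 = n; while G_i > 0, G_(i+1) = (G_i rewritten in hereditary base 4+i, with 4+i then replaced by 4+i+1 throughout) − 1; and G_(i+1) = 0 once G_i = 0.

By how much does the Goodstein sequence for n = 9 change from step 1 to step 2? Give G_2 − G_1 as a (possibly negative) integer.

1

9 —HB4→ 2·4 + 1 —bump→ 2·5 + 1 = 11 —(−1)→ 10
10 —HB5→ 2·5 —bump→ 2·6 = 12 —(−1)→ 11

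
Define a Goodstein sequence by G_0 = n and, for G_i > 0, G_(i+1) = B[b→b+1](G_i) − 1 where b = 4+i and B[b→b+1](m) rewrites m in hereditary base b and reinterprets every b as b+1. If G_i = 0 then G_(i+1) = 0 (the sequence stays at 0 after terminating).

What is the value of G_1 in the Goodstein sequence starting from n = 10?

step 0: 10 = 2·4 + 2; sub 5 for 4: 2·5 + 2; = 12; G_1 = 12−1 = 11
step 1: 11 = 2·5 + 1; sub 6 for 5: 2·6 + 1; = 13; G_2 = 13−1 = 12

11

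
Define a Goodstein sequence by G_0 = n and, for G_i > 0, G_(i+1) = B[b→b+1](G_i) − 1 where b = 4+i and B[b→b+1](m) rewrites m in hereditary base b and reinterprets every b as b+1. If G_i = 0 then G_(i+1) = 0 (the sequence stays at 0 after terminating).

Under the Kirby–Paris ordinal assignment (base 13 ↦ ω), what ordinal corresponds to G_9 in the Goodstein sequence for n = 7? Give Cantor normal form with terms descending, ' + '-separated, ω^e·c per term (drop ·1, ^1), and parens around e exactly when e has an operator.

7 —HB4→ 4 + 3 —bump→ 5 + 3 = 8 —(−1)→ 7
7 —HB5→ 5 + 2 —bump→ 6 + 2 = 8 —(−1)→ 7
7 —HB6→ 6 + 1 —bump→ 7 + 1 = 8 —(−1)→ 7
7 —HB7→ 7 —bump→ 8 = 8 —(−1)→ 7
7 —HB8→ 7 —bump→ 7 = 7 —(−1)→ 6
6 —HB9→ 6 —bump→ 6 = 6 —(−1)→ 5
5 —HB10→ 5 —bump→ 5 = 5 —(−1)→ 4
4 —HB11→ 4 —bump→ 4 = 4 —(−1)→ 3
3 —HB12→ 3 —bump→ 3 = 3 —(−1)→ 2

2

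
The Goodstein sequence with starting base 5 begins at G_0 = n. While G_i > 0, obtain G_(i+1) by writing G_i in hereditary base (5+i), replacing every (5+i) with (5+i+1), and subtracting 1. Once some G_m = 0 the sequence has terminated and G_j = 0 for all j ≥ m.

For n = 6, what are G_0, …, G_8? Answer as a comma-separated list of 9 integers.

6, 6, 6, 5, 4, 3, 2, 1, 0

i=0: 6 = 5 + 1 (b=5); 5→6: 6 + 1 = 7; 7−1 = 6
i=1: 6 = 6 (b=6); 6→7: 7 = 7; 7−1 = 6
i=2: 6 = 6 (b=7); 7→8: 6 = 6; 6−1 = 5
i=3: 5 = 5 (b=8); 8→9: 5 = 5; 5−1 = 4
i=4: 4 = 4 (b=9); 9→10: 4 = 4; 4−1 = 3
i=5: 3 = 3 (b=10); 10→11: 3 = 3; 3−1 = 2
i=6: 2 = 2 (b=11); 11→12: 2 = 2; 2−1 = 1
i=7: 1 = 1 (b=12); 12→13: 1 = 1; 1−1 = 0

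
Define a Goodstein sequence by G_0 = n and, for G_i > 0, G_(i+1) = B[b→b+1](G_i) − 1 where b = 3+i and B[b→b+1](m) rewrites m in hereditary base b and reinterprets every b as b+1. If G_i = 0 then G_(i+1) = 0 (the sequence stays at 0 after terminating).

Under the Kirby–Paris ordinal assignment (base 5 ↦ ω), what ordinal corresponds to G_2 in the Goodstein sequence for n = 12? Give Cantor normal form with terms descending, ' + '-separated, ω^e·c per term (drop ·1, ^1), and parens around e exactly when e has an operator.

i=0: 12 = 3^2 + 3 (b=3); 3→4: 4^2 + 4 = 20; 20−1 = 19
i=1: 19 = 4^2 + 3 (b=4); 4→5: 5^2 + 3 = 28; 28−1 = 27
i=2: 27 = 5^2 + 2 (b=5); 5→6: 6^2 + 2 = 38; 38−1 = 37

ω^2 + 2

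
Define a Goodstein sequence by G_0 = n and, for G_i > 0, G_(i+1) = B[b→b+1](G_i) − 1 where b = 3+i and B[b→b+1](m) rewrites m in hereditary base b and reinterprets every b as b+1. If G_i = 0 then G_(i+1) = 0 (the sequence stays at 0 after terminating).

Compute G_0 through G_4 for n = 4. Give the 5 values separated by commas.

4 —HB3→ 3 + 1 —bump→ 4 + 1 = 5 —(−1)→ 4
4 —HB4→ 4 —bump→ 5 = 5 —(−1)→ 4
4 —HB5→ 4 —bump→ 4 = 4 —(−1)→ 3
3 —HB6→ 3 —bump→ 3 = 3 —(−1)→ 2

4, 4, 4, 3, 2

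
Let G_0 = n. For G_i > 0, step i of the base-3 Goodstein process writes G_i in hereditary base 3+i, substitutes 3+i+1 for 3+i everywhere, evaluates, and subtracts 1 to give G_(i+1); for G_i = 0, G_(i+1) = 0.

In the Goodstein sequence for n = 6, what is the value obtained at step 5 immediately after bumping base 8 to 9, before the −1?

(0) 6|_3 = 2·3 ↦ 2·4|_4 = 8 ⇒ 7
(1) 7|_4 = 4 + 3 ↦ 5 + 3|_5 = 8 ⇒ 7
(2) 7|_5 = 5 + 2 ↦ 6 + 2|_6 = 8 ⇒ 7
(3) 7|_6 = 6 + 1 ↦ 7 + 1|_7 = 8 ⇒ 7
(4) 7|_7 = 7 ↦ 8|_8 = 8 ⇒ 7

7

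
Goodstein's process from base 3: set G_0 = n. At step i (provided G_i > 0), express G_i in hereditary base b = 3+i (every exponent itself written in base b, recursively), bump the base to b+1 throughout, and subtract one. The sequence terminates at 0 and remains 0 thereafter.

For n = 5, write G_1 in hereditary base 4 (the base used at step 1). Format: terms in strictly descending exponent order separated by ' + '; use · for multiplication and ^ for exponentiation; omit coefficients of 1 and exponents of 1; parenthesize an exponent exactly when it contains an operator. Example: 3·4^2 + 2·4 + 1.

4 + 1

5 —HB3→ 3 + 2 —bump→ 4 + 2 = 6 —(−1)→ 5
5 —HB4→ 4 + 1 —bump→ 5 + 1 = 6 —(−1)→ 5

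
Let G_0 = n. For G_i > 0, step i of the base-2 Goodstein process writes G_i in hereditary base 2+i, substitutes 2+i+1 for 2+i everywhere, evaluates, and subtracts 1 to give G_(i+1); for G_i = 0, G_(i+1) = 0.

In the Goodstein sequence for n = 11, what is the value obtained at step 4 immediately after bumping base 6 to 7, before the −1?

5764802

i=0: 11 = 2^(2 + 1) + 2 + 1 (b=2); 2→3: 3^(3 + 1) + 3 + 1 = 85; 85−1 = 84
i=1: 84 = 3^(3 + 1) + 3 (b=3); 3→4: 4^(4 + 1) + 4 = 1028; 1028−1 = 1027
i=2: 1027 = 4^(4 + 1) + 3 (b=4); 4→5: 5^(5 + 1) + 3 = 15628; 15628−1 = 15627
i=3: 15627 = 5^(5 + 1) + 2 (b=5); 5→6: 6^(6 + 1) + 2 = 279938; 279938−1 = 279937
i=4: 279937 = 6^(6 + 1) + 1 (b=6); 6→7: 7^(7 + 1) + 1 = 5764802; 5764802−1 = 5764801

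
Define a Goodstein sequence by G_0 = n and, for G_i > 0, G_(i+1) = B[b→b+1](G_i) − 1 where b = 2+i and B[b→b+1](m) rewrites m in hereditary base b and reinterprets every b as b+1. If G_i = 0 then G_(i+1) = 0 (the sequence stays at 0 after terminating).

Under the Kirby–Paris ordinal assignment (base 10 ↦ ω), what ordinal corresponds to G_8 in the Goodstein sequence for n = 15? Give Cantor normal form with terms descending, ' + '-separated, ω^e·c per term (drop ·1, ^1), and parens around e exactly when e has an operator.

ω^(ω + 1) + ω^7·7 + ω^6·7 + ω^5·7 + ω^4·7 + ω^3·7 + ω^2·7 + ω·7 + 5

15 —HB2→ 2^(2 + 1) + 2^2 + 2 + 1 —bump→ 3^(3 + 1) + 3^3 + 3 + 1 = 112 —(−1)→ 111
111 —HB3→ 3^(3 + 1) + 3^3 + 3 —bump→ 4^(4 + 1) + 4^4 + 4 = 1284 —(−1)→ 1283
1283 —HB4→ 4^(4 + 1) + 4^4 + 3 —bump→ 5^(5 + 1) + 5^5 + 3 = 18753 —(−1)→ 18752
18752 —HB5→ 5^(5 + 1) + 5^5 + 2 —bump→ 6^(6 + 1) + 6^6 + 2 = 326594 —(−1)→ 326593
326593 —HB6→ 6^(6 + 1) + 6^6 + 1 —bump→ 7^(7 + 1) + 7^7 + 1 = 6588345 —(−1)→ 6588344
6588344 —HB7→ 7^(7 + 1) + 7^7 —bump→ 8^(8 + 1) + 8^8 = 150994944 —(−1)→ 150994943
150994943 —HB8→ 8^(8 + 1) + 7·8^7 + 7·8^6 + 7·8^5 + 7·8^4 + 7·8^3 + 7·8^2 + 7·8 + 7 —bump→ 9^(9 + 1) + 7·9^7 + 7·9^6 + 7·9^5 + 7·9^4 + 7·9^3 + 7·9^2 + 7·9 + 7 = 3524450281 —(−1)→ 3524450280
3524450280 —HB9→ 9^(9 + 1) + 7·9^7 + 7·9^6 + 7·9^5 + 7·9^4 + 7·9^3 + 7·9^2 + 7·9 + 6 —bump→ 10^(10 + 1) + 7·10^7 + 7·10^6 + 7·10^5 + 7·10^4 + 7·10^3 + 7·10^2 + 7·10 + 6 = 100077777776 —(−1)→ 100077777775
100077777775 —HB10→ 10^(10 + 1) + 7·10^7 + 7·10^6 + 7·10^5 + 7·10^4 + 7·10^3 + 7·10^2 + 7·10 + 5 —bump→ 11^(11 + 1) + 7·11^7 + 7·11^6 + 7·11^5 + 7·11^4 + 7·11^3 + 7·11^2 + 7·11 + 5 = 3138578427935 —(−1)→ 3138578427934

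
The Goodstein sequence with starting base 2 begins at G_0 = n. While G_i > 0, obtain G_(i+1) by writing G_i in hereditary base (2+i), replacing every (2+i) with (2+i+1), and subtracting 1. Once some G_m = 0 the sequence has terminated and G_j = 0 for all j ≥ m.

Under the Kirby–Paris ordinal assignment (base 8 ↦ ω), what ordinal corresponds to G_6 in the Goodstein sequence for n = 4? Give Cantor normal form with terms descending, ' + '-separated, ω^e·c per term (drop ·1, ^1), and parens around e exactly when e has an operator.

G_0=4  [base 2] 2^2  →[2↦3]→  3^3 = 27  −1 ⇒ G_1=26
G_1=26  [base 3] 2·3^2 + 2·3 + 2  →[3↦4]→  2·4^2 + 2·4 + 2 = 42  −1 ⇒ G_2=41
G_2=41  [base 4] 2·4^2 + 2·4 + 1  →[4↦5]→  2·5^2 + 2·5 + 1 = 61  −1 ⇒ G_3=60
G_3=60  [base 5] 2·5^2 + 2·5  →[5↦6]→  2·6^2 + 2·6 = 84  −1 ⇒ G_4=83
G_4=83  [base 6] 2·6^2 + 6 + 5  →[6↦7]→  2·7^2 + 7 + 5 = 110  −1 ⇒ G_5=109
G_5=109  [base 7] 2·7^2 + 7 + 4  →[7↦8]→  2·8^2 + 8 + 4 = 140  −1 ⇒ G_6=139
G_6=139  [base 8] 2·8^2 + 8 + 3  →[8↦9]→  2·9^2 + 9 + 3 = 174  −1 ⇒ G_7=173

ω^2·2 + ω + 3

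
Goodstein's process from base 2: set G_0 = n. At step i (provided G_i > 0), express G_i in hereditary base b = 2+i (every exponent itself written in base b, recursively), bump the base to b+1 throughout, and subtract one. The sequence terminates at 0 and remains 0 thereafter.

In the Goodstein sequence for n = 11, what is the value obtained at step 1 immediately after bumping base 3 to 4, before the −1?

[0] 11 ≡ 2^(2 + 1) + 2 + 1 (base 2). Lift 3: 85. −1: 84.
[1] 84 ≡ 3^(3 + 1) + 3 (base 3). Lift 4: 1028. −1: 1027.

1028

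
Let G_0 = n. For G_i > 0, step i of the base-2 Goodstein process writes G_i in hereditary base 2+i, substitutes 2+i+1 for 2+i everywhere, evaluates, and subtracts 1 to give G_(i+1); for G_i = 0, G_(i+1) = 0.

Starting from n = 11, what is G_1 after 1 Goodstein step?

84

(0) 11|_2 = 2^(2 + 1) + 2 + 1 ↦ 3^(3 + 1) + 3 + 1|_3 = 85 ⇒ 84
(1) 84|_3 = 3^(3 + 1) + 3 ↦ 4^(4 + 1) + 4|_4 = 1028 ⇒ 1027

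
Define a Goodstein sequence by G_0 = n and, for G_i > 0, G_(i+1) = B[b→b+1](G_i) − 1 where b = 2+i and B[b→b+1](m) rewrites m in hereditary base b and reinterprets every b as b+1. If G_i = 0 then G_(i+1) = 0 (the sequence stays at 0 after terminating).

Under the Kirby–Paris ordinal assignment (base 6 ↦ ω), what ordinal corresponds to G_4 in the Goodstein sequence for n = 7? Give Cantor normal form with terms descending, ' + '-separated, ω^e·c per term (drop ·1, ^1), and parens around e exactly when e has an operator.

step 0: 7 = 2^2 + 2 + 1; sub 3 for 2: 3^3 + 3 + 1; = 31; G_1 = 31−1 = 30
step 1: 30 = 3^3 + 3; sub 4 for 3: 4^4 + 4; = 260; G_2 = 260−1 = 259
step 2: 259 = 4^4 + 3; sub 5 for 4: 5^5 + 3; = 3128; G_3 = 3128−1 = 3127
step 3: 3127 = 5^5 + 2; sub 6 for 5: 6^6 + 2; = 46658; G_4 = 46658−1 = 46657
step 4: 46657 = 6^6 + 1; sub 7 for 6: 7^7 + 1; = 823544; G_5 = 823544−1 = 823543

ω^ω + 1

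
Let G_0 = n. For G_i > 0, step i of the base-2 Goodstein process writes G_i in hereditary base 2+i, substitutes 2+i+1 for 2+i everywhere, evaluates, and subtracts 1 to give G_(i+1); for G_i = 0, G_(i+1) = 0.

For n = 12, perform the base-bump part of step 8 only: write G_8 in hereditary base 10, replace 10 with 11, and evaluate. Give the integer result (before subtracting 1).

3138428376975

base 2: 12 = 2^(2 + 1) + 2^2; at 3: 3^(3 + 1) + 3^3 = 108; next = 107
base 3: 107 = 3^(3 + 1) + 2·3^2 + 2·3 + 2; at 4: 4^(4 + 1) + 2·4^2 + 2·4 + 2 = 1066; next = 1065
base 4: 1065 = 4^(4 + 1) + 2·4^2 + 2·4 + 1; at 5: 5^(5 + 1) + 2·5^2 + 2·5 + 1 = 15686; next = 15685
base 5: 15685 = 5^(5 + 1) + 2·5^2 + 2·5; at 6: 6^(6 + 1) + 2·6^2 + 2·6 = 280020; next = 280019
base 6: 280019 = 6^(6 + 1) + 2·6^2 + 6 + 5; at 7: 7^(7 + 1) + 2·7^2 + 7 + 5 = 5764911; next = 5764910
base 7: 5764910 = 7^(7 + 1) + 2·7^2 + 7 + 4; at 8: 8^(8 + 1) + 2·8^2 + 8 + 4 = 134217868; next = 134217867
base 8: 134217867 = 8^(8 + 1) + 2·8^2 + 8 + 3; at 9: 9^(9 + 1) + 2·9^2 + 9 + 3 = 3486784575; next = 3486784574
base 9: 3486784574 = 9^(9 + 1) + 2·9^2 + 9 + 2; at 10: 10^(10 + 1) + 2·10^2 + 10 + 2 = 100000000212; next = 100000000211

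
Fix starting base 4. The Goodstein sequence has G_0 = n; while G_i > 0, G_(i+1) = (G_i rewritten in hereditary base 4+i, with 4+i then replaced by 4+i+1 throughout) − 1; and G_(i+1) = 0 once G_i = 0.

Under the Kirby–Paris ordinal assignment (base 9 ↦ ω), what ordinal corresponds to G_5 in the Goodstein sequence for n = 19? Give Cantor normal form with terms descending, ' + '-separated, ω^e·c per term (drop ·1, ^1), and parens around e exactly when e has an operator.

[0] 19 ≡ 4^2 + 3 (base 4). Lift 5: 28. −1: 27.
[1] 27 ≡ 5^2 + 2 (base 5). Lift 6: 38. −1: 37.
[2] 37 ≡ 6^2 + 1 (base 6). Lift 7: 50. −1: 49.
[3] 49 ≡ 7^2 (base 7). Lift 8: 64. −1: 63.
[4] 63 ≡ 7·8 + 7 (base 8). Lift 9: 70. −1: 69.
[5] 69 ≡ 7·9 + 6 (base 9). Lift 10: 76. −1: 75.

ω·7 + 6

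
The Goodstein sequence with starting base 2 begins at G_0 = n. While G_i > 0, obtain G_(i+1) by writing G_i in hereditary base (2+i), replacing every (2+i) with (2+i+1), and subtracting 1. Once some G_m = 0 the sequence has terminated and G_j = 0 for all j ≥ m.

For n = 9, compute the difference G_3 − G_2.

8819

i=0: 9 = 2^(2 + 1) + 1 (b=2); 2→3: 3^(3 + 1) + 1 = 82; 82−1 = 81
i=1: 81 = 3^(3 + 1) (b=3); 3→4: 4^(4 + 1) = 1024; 1024−1 = 1023
i=2: 1023 = 3·4^4 + 3·4^3 + 3·4^2 + 3·4 + 3 (b=4); 4→5: 3·5^5 + 3·5^3 + 3·5^2 + 3·5 + 3 = 9843; 9843−1 = 9842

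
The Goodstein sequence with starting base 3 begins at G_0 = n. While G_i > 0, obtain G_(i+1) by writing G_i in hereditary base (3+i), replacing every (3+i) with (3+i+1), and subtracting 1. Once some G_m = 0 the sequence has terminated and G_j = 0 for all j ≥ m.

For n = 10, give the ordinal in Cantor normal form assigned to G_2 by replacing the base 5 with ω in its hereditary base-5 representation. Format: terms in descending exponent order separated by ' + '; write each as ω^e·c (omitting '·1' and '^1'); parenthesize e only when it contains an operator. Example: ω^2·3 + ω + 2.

ω·4 + 4

i=0: 10 = 3^2 + 1 (b=3); 3→4: 4^2 + 1 = 17; 17−1 = 16
i=1: 16 = 4^2 (b=4); 4→5: 5^2 = 25; 25−1 = 24
i=2: 24 = 4·5 + 4 (b=5); 5→6: 4·6 + 4 = 28; 28−1 = 27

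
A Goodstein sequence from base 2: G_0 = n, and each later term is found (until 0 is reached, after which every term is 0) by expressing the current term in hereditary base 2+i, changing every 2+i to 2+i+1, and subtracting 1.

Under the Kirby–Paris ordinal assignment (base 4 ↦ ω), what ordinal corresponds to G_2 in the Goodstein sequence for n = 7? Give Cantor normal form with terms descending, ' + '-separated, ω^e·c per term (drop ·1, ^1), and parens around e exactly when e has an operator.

ω^ω + 3

i=0: 7 = 2^2 + 2 + 1 (b=2); 2→3: 3^3 + 3 + 1 = 31; 31−1 = 30
i=1: 30 = 3^3 + 3 (b=3); 3→4: 4^4 + 4 = 260; 260−1 = 259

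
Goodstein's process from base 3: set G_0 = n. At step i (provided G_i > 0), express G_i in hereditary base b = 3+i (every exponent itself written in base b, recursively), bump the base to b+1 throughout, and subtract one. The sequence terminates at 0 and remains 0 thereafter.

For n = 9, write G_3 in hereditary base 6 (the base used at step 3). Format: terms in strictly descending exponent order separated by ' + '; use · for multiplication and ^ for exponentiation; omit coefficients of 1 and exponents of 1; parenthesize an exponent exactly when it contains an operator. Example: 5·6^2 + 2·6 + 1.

3·6 + 1

G_0=9  [base 3] 3^2  →[3↦4]→  4^2 = 16  −1 ⇒ G_1=15
G_1=15  [base 4] 3·4 + 3  →[4↦5]→  3·5 + 3 = 18  −1 ⇒ G_2=17
G_2=17  [base 5] 3·5 + 2  →[5↦6]→  3·6 + 2 = 20  −1 ⇒ G_3=19
G_3=19  [base 6] 3·6 + 1  →[6↦7]→  3·7 + 1 = 22  −1 ⇒ G_4=21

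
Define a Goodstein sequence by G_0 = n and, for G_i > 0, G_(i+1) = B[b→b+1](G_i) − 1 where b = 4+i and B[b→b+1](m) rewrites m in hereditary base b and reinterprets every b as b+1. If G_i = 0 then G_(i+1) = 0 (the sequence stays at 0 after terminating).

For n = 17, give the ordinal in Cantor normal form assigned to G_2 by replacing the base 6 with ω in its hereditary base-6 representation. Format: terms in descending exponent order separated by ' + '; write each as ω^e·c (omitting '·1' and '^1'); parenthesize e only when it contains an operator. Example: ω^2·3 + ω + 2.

ω·5 + 5

G_0 = 17. HB_4(17) = 4^2 + 1. Bump = 26. G_1 = 25.
G_1 = 25. HB_5(25) = 5^2. Bump = 36. G_2 = 35.
G_2 = 35. HB_6(35) = 5·6 + 5. Bump = 40. G_3 = 39.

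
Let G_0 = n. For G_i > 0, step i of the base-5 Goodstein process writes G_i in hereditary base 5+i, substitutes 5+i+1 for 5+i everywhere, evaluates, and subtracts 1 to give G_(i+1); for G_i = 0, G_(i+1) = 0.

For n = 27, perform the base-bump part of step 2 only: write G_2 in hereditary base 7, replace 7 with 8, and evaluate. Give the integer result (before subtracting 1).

27 —HB5→ 5^2 + 2 —bump→ 6^2 + 2 = 38 —(−1)→ 37
37 —HB6→ 6^2 + 1 —bump→ 7^2 + 1 = 50 —(−1)→ 49

64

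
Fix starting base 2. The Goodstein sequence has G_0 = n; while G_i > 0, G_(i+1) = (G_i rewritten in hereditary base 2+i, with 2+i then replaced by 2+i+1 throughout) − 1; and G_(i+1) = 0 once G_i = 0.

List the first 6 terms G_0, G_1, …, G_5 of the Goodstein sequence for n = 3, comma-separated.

G_0 = 3. HB_2(3) = 2 + 1. Bump = 4. G_1 = 3.
G_1 = 3. HB_3(3) = 3. Bump = 4. G_2 = 3.
G_2 = 3. HB_4(3) = 3. Bump = 3. G_3 = 2.
G_3 = 2. HB_5(2) = 2. Bump = 2. G_4 = 1.
G_4 = 1. HB_6(1) = 1. Bump = 1. G_5 = 0.

3, 3, 3, 2, 1, 0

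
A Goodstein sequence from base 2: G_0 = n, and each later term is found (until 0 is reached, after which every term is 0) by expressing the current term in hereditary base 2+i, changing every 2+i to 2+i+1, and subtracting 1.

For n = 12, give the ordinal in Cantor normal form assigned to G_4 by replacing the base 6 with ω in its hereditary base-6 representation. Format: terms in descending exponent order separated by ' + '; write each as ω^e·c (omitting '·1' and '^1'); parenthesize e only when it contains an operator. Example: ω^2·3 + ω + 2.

12 —HB2→ 2^(2 + 1) + 2^2 —bump→ 3^(3 + 1) + 3^3 = 108 —(−1)→ 107
107 —HB3→ 3^(3 + 1) + 2·3^2 + 2·3 + 2 —bump→ 4^(4 + 1) + 2·4^2 + 2·4 + 2 = 1066 —(−1)→ 1065
1065 —HB4→ 4^(4 + 1) + 2·4^2 + 2·4 + 1 —bump→ 5^(5 + 1) + 2·5^2 + 2·5 + 1 = 15686 —(−1)→ 15685
15685 —HB5→ 5^(5 + 1) + 2·5^2 + 2·5 —bump→ 6^(6 + 1) + 2·6^2 + 2·6 = 280020 —(−1)→ 280019

ω^(ω + 1) + ω^2·2 + ω + 5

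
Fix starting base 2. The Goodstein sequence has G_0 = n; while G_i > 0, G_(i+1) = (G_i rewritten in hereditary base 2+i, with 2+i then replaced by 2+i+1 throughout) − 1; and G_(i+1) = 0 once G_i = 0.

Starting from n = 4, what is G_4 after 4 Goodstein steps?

i=0: 4 = 2^2 (b=2); 2→3: 3^3 = 27; 27−1 = 26
i=1: 26 = 2·3^2 + 2·3 + 2 (b=3); 3→4: 2·4^2 + 2·4 + 2 = 42; 42−1 = 41
i=2: 41 = 2·4^2 + 2·4 + 1 (b=4); 4→5: 2·5^2 + 2·5 + 1 = 61; 61−1 = 60
i=3: 60 = 2·5^2 + 2·5 (b=5); 5→6: 2·6^2 + 2·6 = 84; 84−1 = 83

83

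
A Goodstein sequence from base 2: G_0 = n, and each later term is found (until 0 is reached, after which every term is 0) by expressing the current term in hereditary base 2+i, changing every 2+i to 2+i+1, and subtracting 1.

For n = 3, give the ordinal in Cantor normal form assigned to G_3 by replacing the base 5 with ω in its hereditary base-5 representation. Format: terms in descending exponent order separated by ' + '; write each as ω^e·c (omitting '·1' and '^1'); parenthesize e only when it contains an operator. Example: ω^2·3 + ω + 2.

base 2: 3 = 2 + 1; at 3: 3 + 1 = 4; next = 3
base 3: 3 = 3; at 4: 4 = 4; next = 3
base 4: 3 = 3; at 5: 3 = 3; next = 2
base 5: 2 = 2; at 6: 2 = 2; next = 1

2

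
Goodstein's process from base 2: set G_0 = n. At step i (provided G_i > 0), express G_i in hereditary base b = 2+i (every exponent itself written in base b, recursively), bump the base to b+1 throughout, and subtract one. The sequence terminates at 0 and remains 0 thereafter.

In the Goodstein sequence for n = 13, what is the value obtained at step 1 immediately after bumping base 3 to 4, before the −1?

1280

step 0: 13 = 2^(2 + 1) + 2^2 + 1; sub 3 for 2: 3^(3 + 1) + 3^3 + 1; = 109; G_1 = 109−1 = 108
step 1: 108 = 3^(3 + 1) + 3^3; sub 4 for 3: 4^(4 + 1) + 4^4; = 1280; G_2 = 1280−1 = 1279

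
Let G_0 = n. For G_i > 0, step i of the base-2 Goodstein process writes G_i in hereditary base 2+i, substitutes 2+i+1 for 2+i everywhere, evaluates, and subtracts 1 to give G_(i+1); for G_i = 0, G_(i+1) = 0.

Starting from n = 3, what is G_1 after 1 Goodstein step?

3

G_0 = 3. HB_2(3) = 2 + 1. Bump = 4. G_1 = 3.
G_1 = 3. HB_3(3) = 3. Bump = 4. G_2 = 3.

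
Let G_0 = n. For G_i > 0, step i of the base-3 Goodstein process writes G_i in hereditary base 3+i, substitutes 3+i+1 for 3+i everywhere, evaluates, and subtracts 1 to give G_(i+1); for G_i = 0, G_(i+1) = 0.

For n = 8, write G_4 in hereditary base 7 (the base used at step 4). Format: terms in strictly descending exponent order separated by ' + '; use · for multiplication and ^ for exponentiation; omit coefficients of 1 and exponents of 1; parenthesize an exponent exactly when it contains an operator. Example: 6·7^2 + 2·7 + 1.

base 3: 8 = 2·3 + 2; at 4: 2·4 + 2 = 10; next = 9
base 4: 9 = 2·4 + 1; at 5: 2·5 + 1 = 11; next = 10
base 5: 10 = 2·5; at 6: 2·6 = 12; next = 11
base 6: 11 = 6 + 5; at 7: 7 + 5 = 12; next = 11
base 7: 11 = 7 + 4; at 8: 8 + 4 = 12; next = 11

7 + 4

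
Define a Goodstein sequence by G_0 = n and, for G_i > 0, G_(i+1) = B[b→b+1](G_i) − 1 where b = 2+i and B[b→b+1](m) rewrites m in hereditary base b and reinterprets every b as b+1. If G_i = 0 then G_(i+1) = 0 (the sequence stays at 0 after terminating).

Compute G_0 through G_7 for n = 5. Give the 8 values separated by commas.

5, 27, 255, 467, 775, 1197, 1751, 2454

step 0: 5 = 2^2 + 1; sub 3 for 2: 3^3 + 1; = 28; G_1 = 28−1 = 27
step 1: 27 = 3^3; sub 4 for 3: 4^4; = 256; G_2 = 256−1 = 255
step 2: 255 = 3·4^3 + 3·4^2 + 3·4 + 3; sub 5 for 4: 3·5^3 + 3·5^2 + 3·5 + 3; = 468; G_3 = 468−1 = 467
step 3: 467 = 3·5^3 + 3·5^2 + 3·5 + 2; sub 6 for 5: 3·6^3 + 3·6^2 + 3·6 + 2; = 776; G_4 = 776−1 = 775
step 4: 775 = 3·6^3 + 3·6^2 + 3·6 + 1; sub 7 for 6: 3·7^3 + 3·7^2 + 3·7 + 1; = 1198; G_5 = 1198−1 = 1197
step 5: 1197 = 3·7^3 + 3·7^2 + 3·7; sub 8 for 7: 3·8^3 + 3·8^2 + 3·8; = 1752; G_6 = 1752−1 = 1751
step 6: 1751 = 3·8^3 + 3·8^2 + 2·8 + 7; sub 9 for 8: 3·9^3 + 3·9^2 + 2·9 + 7; = 2455; G_7 = 2455−1 = 2454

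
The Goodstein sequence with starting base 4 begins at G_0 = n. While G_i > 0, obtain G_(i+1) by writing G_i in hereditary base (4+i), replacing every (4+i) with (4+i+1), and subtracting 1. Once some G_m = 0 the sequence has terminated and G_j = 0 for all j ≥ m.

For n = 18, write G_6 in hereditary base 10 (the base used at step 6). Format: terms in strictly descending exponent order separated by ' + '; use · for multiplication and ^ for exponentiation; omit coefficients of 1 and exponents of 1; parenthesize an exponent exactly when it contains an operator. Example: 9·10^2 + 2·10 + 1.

[0] 18 ≡ 4^2 + 2 (base 4). Lift 5: 27. −1: 26.
[1] 26 ≡ 5^2 + 1 (base 5). Lift 6: 37. −1: 36.
[2] 36 ≡ 6^2 (base 6). Lift 7: 49. −1: 48.
[3] 48 ≡ 6·7 + 6 (base 7). Lift 8: 54. −1: 53.
[4] 53 ≡ 6·8 + 5 (base 8). Lift 9: 59. −1: 58.
[5] 58 ≡ 6·9 + 4 (base 9). Lift 10: 64. −1: 63.
[6] 63 ≡ 6·10 + 3 (base 10). Lift 11: 69. −1: 68.

6·10 + 3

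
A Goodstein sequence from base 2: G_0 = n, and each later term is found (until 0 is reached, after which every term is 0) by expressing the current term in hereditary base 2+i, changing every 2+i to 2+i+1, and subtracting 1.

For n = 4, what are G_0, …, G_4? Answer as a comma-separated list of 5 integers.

4, 26, 41, 60, 83

(0) 4|_2 = 2^2 ↦ 3^3|_3 = 27 ⇒ 26
(1) 26|_3 = 2·3^2 + 2·3 + 2 ↦ 2·4^2 + 2·4 + 2|_4 = 42 ⇒ 41
(2) 41|_4 = 2·4^2 + 2·4 + 1 ↦ 2·5^2 + 2·5 + 1|_5 = 61 ⇒ 60
(3) 60|_5 = 2·5^2 + 2·5 ↦ 2·6^2 + 2·6|_6 = 84 ⇒ 83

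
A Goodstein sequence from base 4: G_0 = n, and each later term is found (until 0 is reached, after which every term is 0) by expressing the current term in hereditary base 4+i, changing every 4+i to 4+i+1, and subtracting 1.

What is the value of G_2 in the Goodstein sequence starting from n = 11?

13

11 —HB4→ 2·4 + 3 —bump→ 2·5 + 3 = 13 —(−1)→ 12
12 —HB5→ 2·5 + 2 —bump→ 2·6 + 2 = 14 —(−1)→ 13
13 —HB6→ 2·6 + 1 —bump→ 2·7 + 1 = 15 —(−1)→ 14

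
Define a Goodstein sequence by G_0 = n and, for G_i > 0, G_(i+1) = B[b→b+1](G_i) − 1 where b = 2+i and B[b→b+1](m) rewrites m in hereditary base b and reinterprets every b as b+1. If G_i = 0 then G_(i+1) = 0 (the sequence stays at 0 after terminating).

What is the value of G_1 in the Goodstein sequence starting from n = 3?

3

base 2: 3 = 2 + 1; at 3: 3 + 1 = 4; next = 3
base 3: 3 = 3; at 4: 4 = 4; next = 3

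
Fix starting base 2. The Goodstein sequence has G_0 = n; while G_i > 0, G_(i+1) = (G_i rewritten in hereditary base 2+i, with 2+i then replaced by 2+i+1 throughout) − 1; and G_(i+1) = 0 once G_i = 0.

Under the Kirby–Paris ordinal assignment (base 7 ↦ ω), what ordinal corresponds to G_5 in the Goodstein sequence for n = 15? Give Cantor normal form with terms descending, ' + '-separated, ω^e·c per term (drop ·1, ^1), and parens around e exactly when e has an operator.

ω^(ω + 1) + ω^ω

(0) 15|_2 = 2^(2 + 1) + 2^2 + 2 + 1 ↦ 3^(3 + 1) + 3^3 + 3 + 1|_3 = 112 ⇒ 111
(1) 111|_3 = 3^(3 + 1) + 3^3 + 3 ↦ 4^(4 + 1) + 4^4 + 4|_4 = 1284 ⇒ 1283
(2) 1283|_4 = 4^(4 + 1) + 4^4 + 3 ↦ 5^(5 + 1) + 5^5 + 3|_5 = 18753 ⇒ 18752
(3) 18752|_5 = 5^(5 + 1) + 5^5 + 2 ↦ 6^(6 + 1) + 6^6 + 2|_6 = 326594 ⇒ 326593
(4) 326593|_6 = 6^(6 + 1) + 6^6 + 1 ↦ 7^(7 + 1) + 7^7 + 1|_7 = 6588345 ⇒ 6588344
(5) 6588344|_7 = 7^(7 + 1) + 7^7 ↦ 8^(8 + 1) + 8^8|_8 = 150994944 ⇒ 150994943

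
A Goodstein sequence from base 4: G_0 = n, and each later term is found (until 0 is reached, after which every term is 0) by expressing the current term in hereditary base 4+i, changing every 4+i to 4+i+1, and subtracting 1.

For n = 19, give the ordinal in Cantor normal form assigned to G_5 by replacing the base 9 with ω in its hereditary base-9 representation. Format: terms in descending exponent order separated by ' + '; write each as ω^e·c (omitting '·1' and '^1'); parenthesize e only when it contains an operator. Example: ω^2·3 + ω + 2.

ω·7 + 6

G_0=19  [base 4] 4^2 + 3  →[4↦5]→  5^2 + 3 = 28  −1 ⇒ G_1=27
G_1=27  [base 5] 5^2 + 2  →[5↦6]→  6^2 + 2 = 38  −1 ⇒ G_2=37
G_2=37  [base 6] 6^2 + 1  →[6↦7]→  7^2 + 1 = 50  −1 ⇒ G_3=49
G_3=49  [base 7] 7^2  →[7↦8]→  8^2 = 64  −1 ⇒ G_4=63
G_4=63  [base 8] 7·8 + 7  →[8↦9]→  7·9 + 7 = 70  −1 ⇒ G_5=69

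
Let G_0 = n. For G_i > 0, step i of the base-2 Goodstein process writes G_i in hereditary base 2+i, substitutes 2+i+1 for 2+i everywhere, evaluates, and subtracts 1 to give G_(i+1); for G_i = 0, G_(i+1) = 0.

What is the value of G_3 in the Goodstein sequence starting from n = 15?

base 2: 15 = 2^(2 + 1) + 2^2 + 2 + 1; at 3: 3^(3 + 1) + 3^3 + 3 + 1 = 112; next = 111
base 3: 111 = 3^(3 + 1) + 3^3 + 3; at 4: 4^(4 + 1) + 4^4 + 4 = 1284; next = 1283
base 4: 1283 = 4^(4 + 1) + 4^4 + 3; at 5: 5^(5 + 1) + 5^5 + 3 = 18753; next = 18752
base 5: 18752 = 5^(5 + 1) + 5^5 + 2; at 6: 6^(6 + 1) + 6^6 + 2 = 326594; next = 326593

18752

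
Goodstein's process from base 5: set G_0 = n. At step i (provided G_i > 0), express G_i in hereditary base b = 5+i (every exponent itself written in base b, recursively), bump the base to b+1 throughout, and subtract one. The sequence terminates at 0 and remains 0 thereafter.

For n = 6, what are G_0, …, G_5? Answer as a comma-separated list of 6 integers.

G_0=6  [base 5] 5 + 1  →[5↦6]→  6 + 1 = 7  −1 ⇒ G_1=6
G_1=6  [base 6] 6  →[6↦7]→  7 = 7  −1 ⇒ G_2=6
G_2=6  [base 7] 6  →[7↦8]→  6 = 6  −1 ⇒ G_3=5
G_3=5  [base 8] 5  →[8↦9]→  5 = 5  −1 ⇒ G_4=4
G_4=4  [base 9] 4  →[9↦10]→  4 = 4  −1 ⇒ G_5=3

6, 6, 6, 5, 4, 3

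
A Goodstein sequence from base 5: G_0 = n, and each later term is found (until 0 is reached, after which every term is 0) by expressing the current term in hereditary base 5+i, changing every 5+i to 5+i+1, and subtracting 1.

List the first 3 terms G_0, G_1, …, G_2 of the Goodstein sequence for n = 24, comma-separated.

G_0=24  [base 5] 4·5 + 4  →[5↦6]→  4·6 + 4 = 28  −1 ⇒ G_1=27
G_1=27  [base 6] 4·6 + 3  →[6↦7]→  4·7 + 3 = 31  −1 ⇒ G_2=30

24, 27, 30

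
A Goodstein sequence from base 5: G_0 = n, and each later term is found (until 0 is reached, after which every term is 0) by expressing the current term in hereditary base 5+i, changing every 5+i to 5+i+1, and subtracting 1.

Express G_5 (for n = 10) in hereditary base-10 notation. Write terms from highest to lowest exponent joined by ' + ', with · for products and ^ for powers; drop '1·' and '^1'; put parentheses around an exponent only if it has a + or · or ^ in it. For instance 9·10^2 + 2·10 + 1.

10 + 1

10 —HB5→ 2·5 —bump→ 2·6 = 12 —(−1)→ 11
11 —HB6→ 6 + 5 —bump→ 7 + 5 = 12 —(−1)→ 11
11 —HB7→ 7 + 4 —bump→ 8 + 4 = 12 —(−1)→ 11
11 —HB8→ 8 + 3 —bump→ 9 + 3 = 12 —(−1)→ 11
11 —HB9→ 9 + 2 —bump→ 10 + 2 = 12 —(−1)→ 11
11 —HB10→ 10 + 1 —bump→ 11 + 1 = 12 —(−1)→ 11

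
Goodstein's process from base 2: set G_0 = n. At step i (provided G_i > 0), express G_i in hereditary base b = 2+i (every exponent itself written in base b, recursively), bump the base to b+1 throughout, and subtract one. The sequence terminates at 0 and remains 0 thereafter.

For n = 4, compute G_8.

211

base 2: 4 = 2^2; at 3: 3^3 = 27; next = 26
base 3: 26 = 2·3^2 + 2·3 + 2; at 4: 2·4^2 + 2·4 + 2 = 42; next = 41
base 4: 41 = 2·4^2 + 2·4 + 1; at 5: 2·5^2 + 2·5 + 1 = 61; next = 60
base 5: 60 = 2·5^2 + 2·5; at 6: 2·6^2 + 2·6 = 84; next = 83
base 6: 83 = 2·6^2 + 6 + 5; at 7: 2·7^2 + 7 + 5 = 110; next = 109
base 7: 109 = 2·7^2 + 7 + 4; at 8: 2·8^2 + 8 + 4 = 140; next = 139
base 8: 139 = 2·8^2 + 8 + 3; at 9: 2·9^2 + 9 + 3 = 174; next = 173
base 9: 173 = 2·9^2 + 9 + 2; at 10: 2·10^2 + 10 + 2 = 212; next = 211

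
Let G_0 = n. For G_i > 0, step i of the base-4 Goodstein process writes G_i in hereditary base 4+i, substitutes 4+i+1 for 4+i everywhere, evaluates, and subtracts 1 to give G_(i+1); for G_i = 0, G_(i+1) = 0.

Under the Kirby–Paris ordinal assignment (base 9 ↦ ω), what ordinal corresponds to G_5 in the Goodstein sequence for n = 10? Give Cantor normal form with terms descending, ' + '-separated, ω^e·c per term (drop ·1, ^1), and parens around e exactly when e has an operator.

ω + 4

[0] 10 ≡ 2·4 + 2 (base 4). Lift 5: 12. −1: 11.
[1] 11 ≡ 2·5 + 1 (base 5). Lift 6: 13. −1: 12.
[2] 12 ≡ 2·6 (base 6). Lift 7: 14. −1: 13.
[3] 13 ≡ 7 + 6 (base 7). Lift 8: 14. −1: 13.
[4] 13 ≡ 8 + 5 (base 8). Lift 9: 14. −1: 13.
[5] 13 ≡ 9 + 4 (base 9). Lift 10: 14. −1: 13.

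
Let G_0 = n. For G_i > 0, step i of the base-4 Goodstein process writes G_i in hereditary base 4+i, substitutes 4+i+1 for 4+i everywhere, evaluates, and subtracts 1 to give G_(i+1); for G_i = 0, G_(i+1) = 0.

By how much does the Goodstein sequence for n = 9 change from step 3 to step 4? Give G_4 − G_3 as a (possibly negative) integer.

0

i=0: 9 = 2·4 + 1 (b=4); 4→5: 2·5 + 1 = 11; 11−1 = 10
i=1: 10 = 2·5 (b=5); 5→6: 2·6 = 12; 12−1 = 11
i=2: 11 = 6 + 5 (b=6); 6→7: 7 + 5 = 12; 12−1 = 11
i=3: 11 = 7 + 4 (b=7); 7→8: 8 + 4 = 12; 12−1 = 11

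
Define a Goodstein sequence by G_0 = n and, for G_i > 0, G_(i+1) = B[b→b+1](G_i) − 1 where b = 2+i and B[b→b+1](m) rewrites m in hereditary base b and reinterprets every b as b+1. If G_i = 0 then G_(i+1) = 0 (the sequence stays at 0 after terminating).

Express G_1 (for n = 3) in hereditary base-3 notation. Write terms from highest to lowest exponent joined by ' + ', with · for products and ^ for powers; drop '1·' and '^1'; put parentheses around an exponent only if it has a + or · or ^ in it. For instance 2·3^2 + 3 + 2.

3

G_0 = 3. HB_2(3) = 2 + 1. Bump = 4. G_1 = 3.
G_1 = 3. HB_3(3) = 3. Bump = 4. G_2 = 3.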